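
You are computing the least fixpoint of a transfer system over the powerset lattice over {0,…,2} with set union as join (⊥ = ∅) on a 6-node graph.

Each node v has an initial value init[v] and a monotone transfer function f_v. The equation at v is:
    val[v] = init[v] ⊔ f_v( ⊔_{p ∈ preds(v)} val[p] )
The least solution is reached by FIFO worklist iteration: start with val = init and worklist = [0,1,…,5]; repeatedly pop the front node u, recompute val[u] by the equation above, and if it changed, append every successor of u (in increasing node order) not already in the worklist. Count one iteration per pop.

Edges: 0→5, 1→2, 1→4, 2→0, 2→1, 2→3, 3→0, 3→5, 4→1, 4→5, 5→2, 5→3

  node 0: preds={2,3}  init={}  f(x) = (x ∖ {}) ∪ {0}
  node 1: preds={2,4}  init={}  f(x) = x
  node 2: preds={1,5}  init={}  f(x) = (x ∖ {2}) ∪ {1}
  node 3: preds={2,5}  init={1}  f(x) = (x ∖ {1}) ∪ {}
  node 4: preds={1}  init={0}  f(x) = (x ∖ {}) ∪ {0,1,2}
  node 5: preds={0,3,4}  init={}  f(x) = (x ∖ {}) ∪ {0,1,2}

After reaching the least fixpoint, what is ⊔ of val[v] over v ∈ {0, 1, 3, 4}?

{0,1,2}

Iteration log — 13 steps:
  step 1. node 0  ⊔preds={1}  new={0,1}  old={}  +wl: 
  step 2. node 1  ⊔preds={0}  new={0}  old={}  +wl: 
  step 3. node 2  ⊔preds={0}  new={0,1}  old={}  +wl: 0,1
  step 4. node 3  ⊔preds={0,1}  new={0,1}  old={1}  +wl: 
  step 5. node 4  ⊔preds={0}  new={0,1,2}  old={0}  +wl: 
  step 6. node 5  ⊔preds={0,1,2}  new={0,1,2}  old={}  +wl: 2,3
  step 7. node 0  ⊔preds={0,1}  new={0,1}  stable
  step 8. node 1  ⊔preds={0,1,2}  new={0,1,2}  old={0}  +wl: 4
  step 9. node 2  ⊔preds={0,1,2}  new={0,1}  stable
  step 10. node 3  ⊔preds={0,1,2}  new={0,1,2}  old={0,1}  +wl: 0,5
  step 11. node 4  ⊔preds={0,1,2}  new={0,1,2}  stable
  step 12. node 0  ⊔preds={0,1,2}  new={0,1,2}  old={0,1}  +wl: 
  step 13. node 5  ⊔preds={0,1,2}  new={0,1,2}  stable

Least fixpoint reached:
  node 0: {0,1,2}
  node 1: {0,1,2}
  node 2: {0,1}
  node 3: {0,1,2}
  node 4: {0,1,2}
  node 5: {0,1,2}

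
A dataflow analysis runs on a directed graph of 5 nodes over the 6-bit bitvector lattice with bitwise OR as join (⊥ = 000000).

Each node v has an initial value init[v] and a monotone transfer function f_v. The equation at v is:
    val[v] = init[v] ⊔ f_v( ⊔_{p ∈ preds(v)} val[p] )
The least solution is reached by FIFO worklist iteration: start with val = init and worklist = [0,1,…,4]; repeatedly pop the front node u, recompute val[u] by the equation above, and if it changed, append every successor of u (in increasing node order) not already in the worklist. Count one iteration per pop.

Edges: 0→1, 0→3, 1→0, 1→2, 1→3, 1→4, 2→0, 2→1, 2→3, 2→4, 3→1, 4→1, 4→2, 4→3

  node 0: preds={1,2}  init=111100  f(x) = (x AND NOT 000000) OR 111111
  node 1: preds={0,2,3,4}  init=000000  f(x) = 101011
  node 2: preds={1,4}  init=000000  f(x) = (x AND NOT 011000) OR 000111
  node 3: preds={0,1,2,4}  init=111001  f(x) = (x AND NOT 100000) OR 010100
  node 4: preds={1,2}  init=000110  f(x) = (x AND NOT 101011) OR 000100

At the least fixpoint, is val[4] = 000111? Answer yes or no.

Iteration log — 7 steps:
  step 1. node 0  ⊔preds=000000  new=111111  old=111100  +wl: 
  step 2. node 1  ⊔preds=111111  new=101011  old=000000  +wl: 0
  step 3. node 2  ⊔preds=101111  new=100111  old=000000  +wl: 1
  step 4. node 3  ⊔preds=111111  new=111111  old=111001  +wl: 
  step 5. node 4  ⊔preds=101111  new=000110  stable
  step 6. node 0  ⊔preds=101111  new=111111  stable
  step 7. node 1  ⊔preds=111111  new=101011  stable

Least fixpoint reached:
  node 0: 111111
  node 1: 101011
  node 2: 100111
  node 3: 111111
  node 4: 000110

no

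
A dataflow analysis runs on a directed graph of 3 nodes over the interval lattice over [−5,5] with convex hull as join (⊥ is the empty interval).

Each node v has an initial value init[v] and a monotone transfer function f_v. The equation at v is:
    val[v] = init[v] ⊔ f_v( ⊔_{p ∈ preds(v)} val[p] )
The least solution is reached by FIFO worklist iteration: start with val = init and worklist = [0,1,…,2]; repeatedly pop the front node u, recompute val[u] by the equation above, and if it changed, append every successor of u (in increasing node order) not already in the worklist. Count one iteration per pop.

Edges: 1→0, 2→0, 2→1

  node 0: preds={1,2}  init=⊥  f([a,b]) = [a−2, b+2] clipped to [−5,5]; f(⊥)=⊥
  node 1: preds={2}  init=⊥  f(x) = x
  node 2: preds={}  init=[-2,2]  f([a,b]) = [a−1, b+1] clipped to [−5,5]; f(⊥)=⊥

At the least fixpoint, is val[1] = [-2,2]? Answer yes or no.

Trace (4 dequeues):
  [1] u=0 | in [-2,2] | out [-4,4] | prev ⊥ | push {}
  [2] u=1 | in [-2,2] | out [-2,2] | prev ⊥ | push {0}
  [3] u=2 | in ⊥ | out [-2,2] | ==
  [4] u=0 | in [-2,2] | out [-4,4] | ==

Converged values:
  [0] [-4,4]
  [1] [-2,2]
  [2] [-2,2]

yes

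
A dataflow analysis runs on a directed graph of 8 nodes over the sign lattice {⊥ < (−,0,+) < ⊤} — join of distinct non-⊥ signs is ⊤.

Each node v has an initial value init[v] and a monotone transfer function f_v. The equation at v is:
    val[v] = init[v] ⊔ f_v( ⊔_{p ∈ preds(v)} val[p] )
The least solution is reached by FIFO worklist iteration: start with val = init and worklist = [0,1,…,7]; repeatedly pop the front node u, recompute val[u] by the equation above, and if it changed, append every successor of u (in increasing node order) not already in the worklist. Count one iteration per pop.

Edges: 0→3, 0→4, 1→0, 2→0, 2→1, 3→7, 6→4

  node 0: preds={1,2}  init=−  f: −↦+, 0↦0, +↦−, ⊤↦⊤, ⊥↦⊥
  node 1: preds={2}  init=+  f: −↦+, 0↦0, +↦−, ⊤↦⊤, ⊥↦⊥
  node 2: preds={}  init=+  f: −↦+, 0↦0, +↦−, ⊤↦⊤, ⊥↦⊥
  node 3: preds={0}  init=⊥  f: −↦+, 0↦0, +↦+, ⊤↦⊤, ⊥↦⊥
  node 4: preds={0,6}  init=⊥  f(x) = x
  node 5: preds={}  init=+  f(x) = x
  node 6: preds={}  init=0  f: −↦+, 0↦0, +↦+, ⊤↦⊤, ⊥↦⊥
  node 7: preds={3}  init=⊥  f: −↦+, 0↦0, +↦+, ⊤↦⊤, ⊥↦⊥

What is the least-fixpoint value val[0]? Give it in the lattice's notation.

⊤

Trace (12 dequeues):
  [1] u=0 | in + | out − | ==
  [2] u=1 | in + | out ⊤ | prev + | push {0}
  [3] u=2 | in ⊥ | out + | ==
  [4] u=3 | in − | out + | prev ⊥ | push {}
  [5] u=4 | in ⊤ | out ⊤ | prev ⊥ | push {}
  [6] u=5 | in ⊥ | out + | ==
  [7] u=6 | in ⊥ | out 0 | ==
  [8] u=7 | in + | out + | prev ⊥ | push {}
  [9] u=0 | in ⊤ | out ⊤ | prev − | push {3,4}
  [10] u=3 | in ⊤ | out ⊤ | prev + | push {7}
  [11] u=4 | in ⊤ | out ⊤ | ==
  [12] u=7 | in ⊤ | out ⊤ | prev + | push {}

Converged values:
  [0] ⊤
  [1] ⊤
  [2] +
  [3] ⊤
  [4] ⊤
  [5] +
  [6] 0
  [7] ⊤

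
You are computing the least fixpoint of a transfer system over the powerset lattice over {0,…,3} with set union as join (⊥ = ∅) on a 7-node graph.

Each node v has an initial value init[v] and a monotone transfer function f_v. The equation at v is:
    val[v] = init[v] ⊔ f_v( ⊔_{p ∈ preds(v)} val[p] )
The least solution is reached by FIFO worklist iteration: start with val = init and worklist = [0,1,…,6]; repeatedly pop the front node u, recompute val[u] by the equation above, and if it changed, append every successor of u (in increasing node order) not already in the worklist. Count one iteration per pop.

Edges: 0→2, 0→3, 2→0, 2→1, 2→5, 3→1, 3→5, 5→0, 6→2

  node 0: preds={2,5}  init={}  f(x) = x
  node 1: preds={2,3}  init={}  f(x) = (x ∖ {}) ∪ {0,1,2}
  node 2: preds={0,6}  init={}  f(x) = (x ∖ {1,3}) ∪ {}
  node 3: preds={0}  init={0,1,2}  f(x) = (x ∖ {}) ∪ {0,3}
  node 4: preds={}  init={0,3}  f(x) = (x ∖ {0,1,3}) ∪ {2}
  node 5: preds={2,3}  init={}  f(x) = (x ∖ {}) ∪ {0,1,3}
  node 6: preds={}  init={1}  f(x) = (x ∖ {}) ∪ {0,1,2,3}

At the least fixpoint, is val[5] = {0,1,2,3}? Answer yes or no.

Worklist (14 pops):
  #1 pop 0: in={} → {} (no change)
  #2 pop 1: in={0,1,2} → {0,1,2} (was {}); enqueue []
  #3 pop 2: in={1} → {} (no change)
  #4 pop 3: in={} → {0,1,2,3} (was {0,1,2}); enqueue [1]
  #5 pop 4: in={} → {0,2,3} (was {0,3}); enqueue []
  #6 pop 5: in={0,1,2,3} → {0,1,2,3} (was {}); enqueue [0]
  #7 pop 6: in={} → {0,1,2,3} (was {1}); enqueue [2]
  #8 pop 1: in={0,1,2,3} → {0,1,2,3} (was {0,1,2}); enqueue []
  #9 pop 0: in={0,1,2,3} → {0,1,2,3} (was {}); enqueue [3]
  #10 pop 2: in={0,1,2,3} → {0,2} (was {}); enqueue [0,1,5]
  #11 pop 3: in={0,1,2,3} → {0,1,2,3} (no change)
  #12 pop 0: in={0,1,2,3} → {0,1,2,3} (no change)
  #13 pop 1: in={0,1,2,3} → {0,1,2,3} (no change)
  #14 pop 5: in={0,1,2,3} → {0,1,2,3} (no change)

Fixpoint:
  val[0] = {0,1,2,3}
  val[1] = {0,1,2,3}
  val[2] = {0,2}
  val[3] = {0,1,2,3}
  val[4] = {0,2,3}
  val[5] = {0,1,2,3}
  val[6] = {0,1,2,3}

yes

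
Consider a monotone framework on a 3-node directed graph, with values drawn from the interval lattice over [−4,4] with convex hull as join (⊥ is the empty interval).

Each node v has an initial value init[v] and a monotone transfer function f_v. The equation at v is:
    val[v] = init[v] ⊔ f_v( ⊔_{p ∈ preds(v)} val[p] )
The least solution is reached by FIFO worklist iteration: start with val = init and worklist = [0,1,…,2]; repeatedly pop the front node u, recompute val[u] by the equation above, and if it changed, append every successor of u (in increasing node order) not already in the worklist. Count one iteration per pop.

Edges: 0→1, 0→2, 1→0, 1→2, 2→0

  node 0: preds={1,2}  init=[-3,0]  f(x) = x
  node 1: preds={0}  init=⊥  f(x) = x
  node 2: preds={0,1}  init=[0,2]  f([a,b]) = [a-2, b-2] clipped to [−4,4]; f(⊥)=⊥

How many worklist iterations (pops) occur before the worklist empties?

Worklist (7 pops):
  #1 pop 0: in=[0,2] → [-3,2] (was [-3,0]); enqueue []
  #2 pop 1: in=[-3,2] → [-3,2] (was ⊥); enqueue [0]
  #3 pop 2: in=[-3,2] → [-4,2] (was [0,2]); enqueue []
  #4 pop 0: in=[-4,2] → [-4,2] (was [-3,2]); enqueue [1,2]
  #5 pop 1: in=[-4,2] → [-4,2] (was [-3,2]); enqueue [0]
  #6 pop 2: in=[-4,2] → [-4,2] (no change)
  #7 pop 0: in=[-4,2] → [-4,2] (no change)

Fixpoint:
  val[0] = [-4,2]
  val[1] = [-4,2]
  val[2] = [-4,2]

7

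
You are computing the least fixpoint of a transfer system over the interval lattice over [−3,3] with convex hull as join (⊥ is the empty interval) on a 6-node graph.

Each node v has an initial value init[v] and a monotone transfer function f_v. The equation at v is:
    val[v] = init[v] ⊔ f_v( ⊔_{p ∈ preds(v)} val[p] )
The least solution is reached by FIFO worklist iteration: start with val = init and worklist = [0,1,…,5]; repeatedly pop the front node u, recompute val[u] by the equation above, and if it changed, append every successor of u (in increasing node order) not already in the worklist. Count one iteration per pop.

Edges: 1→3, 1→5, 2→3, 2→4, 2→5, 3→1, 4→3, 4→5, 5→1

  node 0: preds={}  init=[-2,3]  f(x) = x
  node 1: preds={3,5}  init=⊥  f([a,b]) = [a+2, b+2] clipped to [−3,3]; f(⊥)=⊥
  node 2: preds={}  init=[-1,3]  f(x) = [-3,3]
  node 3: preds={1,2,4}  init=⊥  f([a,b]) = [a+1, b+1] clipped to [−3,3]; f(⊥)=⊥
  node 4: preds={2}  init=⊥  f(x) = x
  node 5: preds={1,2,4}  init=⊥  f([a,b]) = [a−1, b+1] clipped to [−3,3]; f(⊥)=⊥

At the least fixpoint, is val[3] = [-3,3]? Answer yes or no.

Iteration log — 9 steps:
  step 1. node 0  ⊔preds=⊥  new=[-2,3]  stable
  step 2. node 1  ⊔preds=⊥  new=⊥  stable
  step 3. node 2  ⊔preds=⊥  new=[-3,3]  old=[-1,3]  +wl: 
  step 4. node 3  ⊔preds=[-3,3]  new=[-2,3]  old=⊥  +wl: 1
  step 5. node 4  ⊔preds=[-3,3]  new=[-3,3]  old=⊥  +wl: 3
  step 6. node 5  ⊔preds=[-3,3]  new=[-3,3]  old=⊥  +wl: 
  step 7. node 1  ⊔preds=[-3,3]  new=[-1,3]  old=⊥  +wl: 5
  step 8. node 3  ⊔preds=[-3,3]  new=[-2,3]  stable
  step 9. node 5  ⊔preds=[-3,3]  new=[-3,3]  stable

Least fixpoint reached:
  node 0: [-2,3]
  node 1: [-1,3]
  node 2: [-3,3]
  node 3: [-2,3]
  node 4: [-3,3]
  node 5: [-3,3]

no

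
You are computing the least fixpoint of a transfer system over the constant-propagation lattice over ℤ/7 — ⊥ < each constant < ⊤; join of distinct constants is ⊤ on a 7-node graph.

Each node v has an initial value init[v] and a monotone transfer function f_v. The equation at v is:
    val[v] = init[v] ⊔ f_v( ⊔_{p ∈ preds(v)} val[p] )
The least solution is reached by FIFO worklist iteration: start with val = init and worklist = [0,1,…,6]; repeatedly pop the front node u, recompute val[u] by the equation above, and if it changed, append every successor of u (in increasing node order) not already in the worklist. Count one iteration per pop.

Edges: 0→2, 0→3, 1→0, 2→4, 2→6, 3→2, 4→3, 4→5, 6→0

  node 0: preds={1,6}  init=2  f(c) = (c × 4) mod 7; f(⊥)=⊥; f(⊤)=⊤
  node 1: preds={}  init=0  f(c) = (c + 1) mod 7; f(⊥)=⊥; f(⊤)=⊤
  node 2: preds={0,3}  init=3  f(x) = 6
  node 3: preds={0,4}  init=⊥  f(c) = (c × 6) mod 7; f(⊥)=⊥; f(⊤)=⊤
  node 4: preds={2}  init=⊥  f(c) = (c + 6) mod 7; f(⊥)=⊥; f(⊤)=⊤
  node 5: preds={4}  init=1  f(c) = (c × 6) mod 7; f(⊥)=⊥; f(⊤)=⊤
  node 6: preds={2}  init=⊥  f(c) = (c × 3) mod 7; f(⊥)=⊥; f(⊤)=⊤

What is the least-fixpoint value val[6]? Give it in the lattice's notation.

⊤

Trace (10 dequeues):
  [1] u=0 | in 0 | out ⊤ | prev 2 | push {}
  [2] u=1 | in ⊥ | out 0 | ==
  [3] u=2 | in ⊤ | out ⊤ | prev 3 | push {}
  [4] u=3 | in ⊤ | out ⊤ | prev ⊥ | push {2}
  [5] u=4 | in ⊤ | out ⊤ | prev ⊥ | push {3}
  [6] u=5 | in ⊤ | out ⊤ | prev 1 | push {}
  [7] u=6 | in ⊤ | out ⊤ | prev ⊥ | push {0}
  [8] u=2 | in ⊤ | out ⊤ | ==
  [9] u=3 | in ⊤ | out ⊤ | ==
  [10] u=0 | in ⊤ | out ⊤ | ==

Converged values:
  [0] ⊤
  [1] 0
  [2] ⊤
  [3] ⊤
  [4] ⊤
  [5] ⊤
  [6] ⊤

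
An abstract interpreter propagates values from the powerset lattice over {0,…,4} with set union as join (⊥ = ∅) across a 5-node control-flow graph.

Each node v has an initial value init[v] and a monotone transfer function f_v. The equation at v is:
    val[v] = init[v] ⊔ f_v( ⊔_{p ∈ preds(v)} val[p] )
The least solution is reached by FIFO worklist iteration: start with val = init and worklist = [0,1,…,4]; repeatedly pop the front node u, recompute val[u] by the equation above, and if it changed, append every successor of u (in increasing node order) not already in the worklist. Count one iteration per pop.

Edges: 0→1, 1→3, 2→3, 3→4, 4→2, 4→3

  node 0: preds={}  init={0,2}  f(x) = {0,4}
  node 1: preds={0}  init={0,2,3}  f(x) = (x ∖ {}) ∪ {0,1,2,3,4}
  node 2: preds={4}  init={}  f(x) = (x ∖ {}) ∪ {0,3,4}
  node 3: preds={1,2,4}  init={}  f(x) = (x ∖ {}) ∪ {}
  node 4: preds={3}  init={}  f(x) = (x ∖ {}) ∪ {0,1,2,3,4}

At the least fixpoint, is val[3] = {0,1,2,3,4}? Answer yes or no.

yes

Worklist (7 pops):
  #1 pop 0: in={} → {0,2,4} (was {0,2}); enqueue []
  #2 pop 1: in={0,2,4} → {0,1,2,3,4} (was {0,2,3}); enqueue []
  #3 pop 2: in={} → {0,3,4} (was {}); enqueue []
  #4 pop 3: in={0,1,2,3,4} → {0,1,2,3,4} (was {}); enqueue []
  #5 pop 4: in={0,1,2,3,4} → {0,1,2,3,4} (was {}); enqueue [2,3]
  #6 pop 2: in={0,1,2,3,4} → {0,1,2,3,4} (was {0,3,4}); enqueue []
  #7 pop 3: in={0,1,2,3,4} → {0,1,2,3,4} (no change)

Fixpoint:
  val[0] = {0,2,4}
  val[1] = {0,1,2,3,4}
  val[2] = {0,1,2,3,4}
  val[3] = {0,1,2,3,4}
  val[4] = {0,1,2,3,4}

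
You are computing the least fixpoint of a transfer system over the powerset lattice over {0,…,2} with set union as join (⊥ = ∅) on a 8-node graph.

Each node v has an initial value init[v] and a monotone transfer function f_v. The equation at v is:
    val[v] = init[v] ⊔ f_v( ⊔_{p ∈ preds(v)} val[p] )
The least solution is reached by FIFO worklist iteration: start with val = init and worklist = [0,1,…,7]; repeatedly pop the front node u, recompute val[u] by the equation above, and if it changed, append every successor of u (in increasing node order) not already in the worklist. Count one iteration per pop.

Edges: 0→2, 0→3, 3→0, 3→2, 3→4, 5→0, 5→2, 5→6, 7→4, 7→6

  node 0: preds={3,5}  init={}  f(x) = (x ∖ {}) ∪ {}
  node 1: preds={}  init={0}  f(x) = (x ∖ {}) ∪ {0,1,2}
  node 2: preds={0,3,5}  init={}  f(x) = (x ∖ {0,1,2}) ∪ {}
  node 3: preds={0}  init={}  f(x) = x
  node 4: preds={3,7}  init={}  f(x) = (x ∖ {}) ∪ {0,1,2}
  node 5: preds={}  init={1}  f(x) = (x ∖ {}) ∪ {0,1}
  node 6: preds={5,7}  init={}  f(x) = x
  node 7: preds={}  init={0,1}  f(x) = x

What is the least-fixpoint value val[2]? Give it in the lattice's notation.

Iteration log — 14 steps:
  step 1. node 0  ⊔preds={1}  new={1}  old={}  +wl: 
  step 2. node 1  ⊔preds={}  new={0,1,2}  old={0}  +wl: 
  step 3. node 2  ⊔preds={1}  new={}  stable
  step 4. node 3  ⊔preds={1}  new={1}  old={}  +wl: 0,2
  step 5. node 4  ⊔preds={0,1}  new={0,1,2}  old={}  +wl: 
  step 6. node 5  ⊔preds={}  new={0,1}  old={1}  +wl: 
  step 7. node 6  ⊔preds={0,1}  new={0,1}  old={}  +wl: 
  step 8. node 7  ⊔preds={}  new={0,1}  stable
  step 9. node 0  ⊔preds={0,1}  new={0,1}  old={1}  +wl: 3
  step 10. node 2  ⊔preds={0,1}  new={}  stable
  step 11. node 3  ⊔preds={0,1}  new={0,1}  old={1}  +wl: 0,2,4
  step 12. node 0  ⊔preds={0,1}  new={0,1}  stable
  step 13. node 2  ⊔preds={0,1}  new={}  stable
  step 14. node 4  ⊔preds={0,1}  new={0,1,2}  stable

Least fixpoint reached:
  node 0: {0,1}
  node 1: {0,1,2}
  node 2: {}
  node 3: {0,1}
  node 4: {0,1,2}
  node 5: {0,1}
  node 6: {0,1}
  node 7: {0,1}

{}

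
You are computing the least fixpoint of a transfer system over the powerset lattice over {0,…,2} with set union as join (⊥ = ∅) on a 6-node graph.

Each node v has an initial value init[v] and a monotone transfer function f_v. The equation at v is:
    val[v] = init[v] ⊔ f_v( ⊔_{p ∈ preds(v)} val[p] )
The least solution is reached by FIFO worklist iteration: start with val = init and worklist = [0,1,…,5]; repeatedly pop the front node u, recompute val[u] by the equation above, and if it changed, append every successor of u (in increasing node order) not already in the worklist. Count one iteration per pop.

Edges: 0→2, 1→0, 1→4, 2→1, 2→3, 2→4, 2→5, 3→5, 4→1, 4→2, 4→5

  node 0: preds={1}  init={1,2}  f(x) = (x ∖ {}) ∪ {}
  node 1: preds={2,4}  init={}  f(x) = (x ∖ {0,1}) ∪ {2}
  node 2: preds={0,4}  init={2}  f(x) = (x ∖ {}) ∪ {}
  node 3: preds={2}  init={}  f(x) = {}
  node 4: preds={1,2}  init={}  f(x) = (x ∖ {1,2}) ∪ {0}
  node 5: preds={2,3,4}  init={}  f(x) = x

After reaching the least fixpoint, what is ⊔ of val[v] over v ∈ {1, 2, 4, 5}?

Trace (13 dequeues):
  [1] u=0 | in {} | out {1,2} | ==
  [2] u=1 | in {2} | out {2} | prev {} | push {0}
  [3] u=2 | in {1,2} | out {1,2} | prev {2} | push {1}
  [4] u=3 | in {1,2} | out {} | ==
  [5] u=4 | in {1,2} | out {0} | prev {} | push {2}
  [6] u=5 | in {0,1,2} | out {0,1,2} | prev {} | push {}
  [7] u=0 | in {2} | out {1,2} | ==
  [8] u=1 | in {0,1,2} | out {2} | ==
  [9] u=2 | in {0,1,2} | out {0,1,2} | prev {1,2} | push {1,3,4,5}
  [10] u=1 | in {0,1,2} | out {2} | ==
  [11] u=3 | in {0,1,2} | out {} | ==
  [12] u=4 | in {0,1,2} | out {0} | ==
  [13] u=5 | in {0,1,2} | out {0,1,2} | ==

Converged values:
  [0] {1,2}
  [1] {2}
  [2] {0,1,2}
  [3] {}
  [4] {0}
  [5] {0,1,2}

{0,1,2}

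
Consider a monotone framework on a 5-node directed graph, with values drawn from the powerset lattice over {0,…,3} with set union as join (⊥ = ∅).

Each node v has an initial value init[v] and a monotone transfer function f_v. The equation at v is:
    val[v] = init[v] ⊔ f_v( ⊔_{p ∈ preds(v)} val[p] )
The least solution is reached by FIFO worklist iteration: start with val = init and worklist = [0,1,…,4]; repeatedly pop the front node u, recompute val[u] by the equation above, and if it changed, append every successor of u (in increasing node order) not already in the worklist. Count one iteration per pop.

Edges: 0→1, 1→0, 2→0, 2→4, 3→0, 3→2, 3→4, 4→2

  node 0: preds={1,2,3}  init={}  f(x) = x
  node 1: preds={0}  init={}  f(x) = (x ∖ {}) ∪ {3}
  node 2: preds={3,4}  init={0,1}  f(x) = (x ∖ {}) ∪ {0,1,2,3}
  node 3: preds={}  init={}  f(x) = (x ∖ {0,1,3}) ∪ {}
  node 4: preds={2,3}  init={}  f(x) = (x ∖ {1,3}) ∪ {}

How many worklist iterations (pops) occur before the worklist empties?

Worklist (9 pops):
  #1 pop 0: in={0,1} → {0,1} (was {}); enqueue []
  #2 pop 1: in={0,1} → {0,1,3} (was {}); enqueue [0]
  #3 pop 2: in={} → {0,1,2,3} (was {0,1}); enqueue []
  #4 pop 3: in={} → {} (no change)
  #5 pop 4: in={0,1,2,3} → {0,2} (was {}); enqueue [2]
  #6 pop 0: in={0,1,2,3} → {0,1,2,3} (was {0,1}); enqueue [1]
  #7 pop 2: in={0,2} → {0,1,2,3} (no change)
  #8 pop 1: in={0,1,2,3} → {0,1,2,3} (was {0,1,3}); enqueue [0]
  #9 pop 0: in={0,1,2,3} → {0,1,2,3} (no change)

Fixpoint:
  val[0] = {0,1,2,3}
  val[1] = {0,1,2,3}
  val[2] = {0,1,2,3}
  val[3] = {}
  val[4] = {0,2}

9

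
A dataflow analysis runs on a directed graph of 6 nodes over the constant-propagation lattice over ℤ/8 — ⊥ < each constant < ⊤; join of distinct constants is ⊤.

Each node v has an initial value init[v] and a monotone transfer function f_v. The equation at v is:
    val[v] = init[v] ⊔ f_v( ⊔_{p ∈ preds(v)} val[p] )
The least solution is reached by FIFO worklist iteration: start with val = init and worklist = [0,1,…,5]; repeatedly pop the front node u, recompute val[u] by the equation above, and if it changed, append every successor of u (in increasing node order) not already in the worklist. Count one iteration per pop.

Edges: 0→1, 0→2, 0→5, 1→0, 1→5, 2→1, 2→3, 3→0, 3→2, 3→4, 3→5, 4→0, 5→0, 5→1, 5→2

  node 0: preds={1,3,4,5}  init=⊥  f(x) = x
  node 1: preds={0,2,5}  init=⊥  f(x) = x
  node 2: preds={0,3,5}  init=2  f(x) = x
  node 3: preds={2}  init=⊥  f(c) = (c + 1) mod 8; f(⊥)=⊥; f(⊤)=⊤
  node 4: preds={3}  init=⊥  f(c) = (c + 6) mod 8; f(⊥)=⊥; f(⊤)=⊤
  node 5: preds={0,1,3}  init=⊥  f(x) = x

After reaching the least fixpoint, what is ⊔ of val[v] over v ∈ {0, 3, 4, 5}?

Trace (16 dequeues):
  [1] u=0 | in ⊥ | out ⊥ | ==
  [2] u=1 | in 2 | out 2 | prev ⊥ | push {0}
  [3] u=2 | in ⊥ | out 2 | ==
  [4] u=3 | in 2 | out 3 | prev ⊥ | push {2}
  [5] u=4 | in 3 | out 1 | prev ⊥ | push {}
  [6] u=5 | in ⊤ | out ⊤ | prev ⊥ | push {1}
  [7] u=0 | in ⊤ | out ⊤ | prev ⊥ | push {5}
  [8] u=2 | in ⊤ | out ⊤ | prev 2 | push {3}
  [9] u=1 | in ⊤ | out ⊤ | prev 2 | push {0}
  [10] u=5 | in ⊤ | out ⊤ | ==
  [11] u=3 | in ⊤ | out ⊤ | prev 3 | push {2,4,5}
  [12] u=0 | in ⊤ | out ⊤ | ==
  [13] u=2 | in ⊤ | out ⊤ | ==
  [14] u=4 | in ⊤ | out ⊤ | prev 1 | push {0}
  [15] u=5 | in ⊤ | out ⊤ | ==
  [16] u=0 | in ⊤ | out ⊤ | ==

Converged values:
  [0] ⊤
  [1] ⊤
  [2] ⊤
  [3] ⊤
  [4] ⊤
  [5] ⊤

⊤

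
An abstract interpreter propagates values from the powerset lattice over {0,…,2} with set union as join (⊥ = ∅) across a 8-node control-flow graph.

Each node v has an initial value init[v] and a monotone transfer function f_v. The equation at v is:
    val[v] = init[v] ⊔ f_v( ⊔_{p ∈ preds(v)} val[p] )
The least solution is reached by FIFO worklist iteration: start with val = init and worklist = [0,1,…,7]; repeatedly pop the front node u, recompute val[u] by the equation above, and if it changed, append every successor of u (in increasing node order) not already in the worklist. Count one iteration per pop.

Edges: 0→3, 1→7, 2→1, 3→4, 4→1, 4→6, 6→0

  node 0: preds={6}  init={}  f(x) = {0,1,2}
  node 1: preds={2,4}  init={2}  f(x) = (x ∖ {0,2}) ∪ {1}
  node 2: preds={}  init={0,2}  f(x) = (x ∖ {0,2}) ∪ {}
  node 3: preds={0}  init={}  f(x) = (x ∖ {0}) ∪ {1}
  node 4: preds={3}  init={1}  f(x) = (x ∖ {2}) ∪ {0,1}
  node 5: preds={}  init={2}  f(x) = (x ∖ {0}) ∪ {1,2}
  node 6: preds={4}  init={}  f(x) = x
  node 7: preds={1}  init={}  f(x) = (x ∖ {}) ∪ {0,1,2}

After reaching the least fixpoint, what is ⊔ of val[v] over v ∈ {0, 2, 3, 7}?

{0,1,2}

Trace (10 dequeues):
  [1] u=0 | in {} | out {0,1,2} | prev {} | push {}
  [2] u=1 | in {0,1,2} | out {1,2} | prev {2} | push {}
  [3] u=2 | in {} | out {0,2} | ==
  [4] u=3 | in {0,1,2} | out {1,2} | prev {} | push {}
  [5] u=4 | in {1,2} | out {0,1} | prev {1} | push {1}
  [6] u=5 | in {} | out {1,2} | prev {2} | push {}
  [7] u=6 | in {0,1} | out {0,1} | prev {} | push {0}
  [8] u=7 | in {1,2} | out {0,1,2} | prev {} | push {}
  [9] u=1 | in {0,1,2} | out {1,2} | ==
  [10] u=0 | in {0,1} | out {0,1,2} | ==

Converged values:
  [0] {0,1,2}
  [1] {1,2}
  [2] {0,2}
  [3] {1,2}
  [4] {0,1}
  [5] {1,2}
  [6] {0,1}
  [7] {0,1,2}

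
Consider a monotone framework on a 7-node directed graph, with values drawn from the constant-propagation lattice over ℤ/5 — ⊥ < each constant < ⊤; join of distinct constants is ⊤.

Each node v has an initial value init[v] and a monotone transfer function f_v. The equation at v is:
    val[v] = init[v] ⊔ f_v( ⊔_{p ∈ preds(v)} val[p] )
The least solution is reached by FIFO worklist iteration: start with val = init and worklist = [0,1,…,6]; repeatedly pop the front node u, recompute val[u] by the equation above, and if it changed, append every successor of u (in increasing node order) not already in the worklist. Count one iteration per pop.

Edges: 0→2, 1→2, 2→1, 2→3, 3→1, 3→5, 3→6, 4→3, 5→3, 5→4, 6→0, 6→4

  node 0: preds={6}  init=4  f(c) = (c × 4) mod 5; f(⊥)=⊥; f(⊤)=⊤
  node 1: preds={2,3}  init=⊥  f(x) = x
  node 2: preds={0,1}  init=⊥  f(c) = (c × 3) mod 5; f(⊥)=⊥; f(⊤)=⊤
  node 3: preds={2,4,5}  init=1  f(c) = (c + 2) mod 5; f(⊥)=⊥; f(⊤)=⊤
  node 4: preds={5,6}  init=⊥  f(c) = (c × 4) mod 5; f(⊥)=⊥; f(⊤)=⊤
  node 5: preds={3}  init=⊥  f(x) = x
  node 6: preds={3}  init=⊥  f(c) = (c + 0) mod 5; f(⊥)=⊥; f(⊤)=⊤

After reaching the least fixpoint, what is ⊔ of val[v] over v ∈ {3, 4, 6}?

⊤

Iteration log — 13 steps:
  step 1. node 0  ⊔preds=⊥  new=4  stable
  step 2. node 1  ⊔preds=1  new=1  old=⊥  +wl: 
  step 3. node 2  ⊔preds=⊤  new=⊤  old=⊥  +wl: 1
  step 4. node 3  ⊔preds=⊤  new=⊤  old=1  +wl: 
  step 5. node 4  ⊔preds=⊥  new=⊥  stable
  step 6. node 5  ⊔preds=⊤  new=⊤  old=⊥  +wl: 3,4
  step 7. node 6  ⊔preds=⊤  new=⊤  old=⊥  +wl: 0
  step 8. node 1  ⊔preds=⊤  new=⊤  old=1  +wl: 2
  step 9. node 3  ⊔preds=⊤  new=⊤  stable
  step 10. node 4  ⊔preds=⊤  new=⊤  old=⊥  +wl: 3
  step 11. node 0  ⊔preds=⊤  new=⊤  old=4  +wl: 
  step 12. node 2  ⊔preds=⊤  new=⊤  stable
  step 13. node 3  ⊔preds=⊤  new=⊤  stable

Least fixpoint reached:
  node 0: ⊤
  node 1: ⊤
  node 2: ⊤
  node 3: ⊤
  node 4: ⊤
  node 5: ⊤
  node 6: ⊤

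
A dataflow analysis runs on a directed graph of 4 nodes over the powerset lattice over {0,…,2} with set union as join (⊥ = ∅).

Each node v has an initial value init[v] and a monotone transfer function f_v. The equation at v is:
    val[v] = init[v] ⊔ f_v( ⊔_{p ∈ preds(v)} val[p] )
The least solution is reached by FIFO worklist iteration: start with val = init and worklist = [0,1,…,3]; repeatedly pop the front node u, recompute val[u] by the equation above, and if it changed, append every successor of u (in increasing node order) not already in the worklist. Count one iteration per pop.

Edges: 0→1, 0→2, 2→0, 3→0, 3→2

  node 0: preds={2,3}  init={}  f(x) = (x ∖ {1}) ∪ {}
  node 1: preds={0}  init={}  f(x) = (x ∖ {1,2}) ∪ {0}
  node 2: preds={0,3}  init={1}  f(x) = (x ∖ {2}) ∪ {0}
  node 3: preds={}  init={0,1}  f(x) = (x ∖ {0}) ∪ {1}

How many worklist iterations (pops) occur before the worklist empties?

Iteration log — 5 steps:
  step 1. node 0  ⊔preds={0,1}  new={0}  old={}  +wl: 
  step 2. node 1  ⊔preds={0}  new={0}  old={}  +wl: 
  step 3. node 2  ⊔preds={0,1}  new={0,1}  old={1}  +wl: 0
  step 4. node 3  ⊔preds={}  new={0,1}  stable
  step 5. node 0  ⊔preds={0,1}  new={0}  stable

Least fixpoint reached:
  node 0: {0}
  node 1: {0}
  node 2: {0,1}
  node 3: {0,1}

5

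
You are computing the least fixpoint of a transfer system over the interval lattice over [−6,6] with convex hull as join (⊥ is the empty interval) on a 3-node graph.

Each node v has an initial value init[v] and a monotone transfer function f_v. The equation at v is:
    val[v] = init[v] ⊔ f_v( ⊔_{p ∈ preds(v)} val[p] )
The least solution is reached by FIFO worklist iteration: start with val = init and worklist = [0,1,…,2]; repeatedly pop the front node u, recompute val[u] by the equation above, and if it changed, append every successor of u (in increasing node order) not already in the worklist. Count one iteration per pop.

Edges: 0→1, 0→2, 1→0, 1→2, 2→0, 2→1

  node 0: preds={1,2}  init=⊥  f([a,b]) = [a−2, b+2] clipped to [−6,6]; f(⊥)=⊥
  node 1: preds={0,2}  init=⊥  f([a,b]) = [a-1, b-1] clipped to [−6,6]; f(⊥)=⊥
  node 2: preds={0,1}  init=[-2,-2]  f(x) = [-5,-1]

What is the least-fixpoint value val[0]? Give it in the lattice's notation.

[-6,6]

Worklist (22 pops):
  #1 pop 0: in=[-2,-2] → [-4,0] (was ⊥); enqueue []
  #2 pop 1: in=[-4,0] → [-5,-1] (was ⊥); enqueue [0]
  #3 pop 2: in=[-5,0] → [-5,-1] (was [-2,-2]); enqueue [1]
  #4 pop 0: in=[-5,-1] → [-6,1] (was [-4,0]); enqueue [2]
  #5 pop 1: in=[-6,1] → [-6,0] (was [-5,-1]); enqueue [0]
  #6 pop 2: in=[-6,1] → [-5,-1] (no change)
  #7 pop 0: in=[-6,0] → [-6,2] (was [-6,1]); enqueue [1,2]
  #8 pop 1: in=[-6,2] → [-6,1] (was [-6,0]); enqueue [0]
  #9 pop 2: in=[-6,2] → [-5,-1] (no change)
  #10 pop 0: in=[-6,1] → [-6,3] (was [-6,2]); enqueue [1,2]
  #11 pop 1: in=[-6,3] → [-6,2] (was [-6,1]); enqueue [0]
  #12 pop 2: in=[-6,3] → [-5,-1] (no change)
  #13 pop 0: in=[-6,2] → [-6,4] (was [-6,3]); enqueue [1,2]
  #14 pop 1: in=[-6,4] → [-6,3] (was [-6,2]); enqueue [0]
  #15 pop 2: in=[-6,4] → [-5,-1] (no change)
  #16 pop 0: in=[-6,3] → [-6,5] (was [-6,4]); enqueue [1,2]
  #17 pop 1: in=[-6,5] → [-6,4] (was [-6,3]); enqueue [0]
  #18 pop 2: in=[-6,5] → [-5,-1] (no change)
  #19 pop 0: in=[-6,4] → [-6,6] (was [-6,5]); enqueue [1,2]
  #20 pop 1: in=[-6,6] → [-6,5] (was [-6,4]); enqueue [0]
  #21 pop 2: in=[-6,6] → [-5,-1] (no change)
  #22 pop 0: in=[-6,5] → [-6,6] (no change)

Fixpoint:
  val[0] = [-6,6]
  val[1] = [-6,5]
  val[2] = [-5,-1]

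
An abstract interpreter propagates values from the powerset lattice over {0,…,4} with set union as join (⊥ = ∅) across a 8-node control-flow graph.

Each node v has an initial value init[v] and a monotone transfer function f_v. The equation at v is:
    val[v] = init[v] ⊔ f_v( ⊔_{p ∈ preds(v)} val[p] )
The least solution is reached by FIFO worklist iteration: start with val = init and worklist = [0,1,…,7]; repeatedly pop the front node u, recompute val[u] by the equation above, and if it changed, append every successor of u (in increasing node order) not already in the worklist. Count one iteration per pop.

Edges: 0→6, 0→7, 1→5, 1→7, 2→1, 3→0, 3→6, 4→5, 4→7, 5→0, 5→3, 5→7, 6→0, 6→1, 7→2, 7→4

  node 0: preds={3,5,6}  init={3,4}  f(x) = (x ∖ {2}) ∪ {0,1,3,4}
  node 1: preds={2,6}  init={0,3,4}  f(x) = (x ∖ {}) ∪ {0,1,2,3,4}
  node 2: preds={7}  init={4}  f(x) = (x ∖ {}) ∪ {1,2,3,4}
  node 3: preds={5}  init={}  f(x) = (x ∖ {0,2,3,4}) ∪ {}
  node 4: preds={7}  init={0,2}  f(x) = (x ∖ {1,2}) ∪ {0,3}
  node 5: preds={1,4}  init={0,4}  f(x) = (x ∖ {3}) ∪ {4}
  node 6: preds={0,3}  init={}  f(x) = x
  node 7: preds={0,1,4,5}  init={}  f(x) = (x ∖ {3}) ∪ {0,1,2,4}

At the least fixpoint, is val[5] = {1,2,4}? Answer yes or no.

no

Iteration log — 18 steps:
  step 1. node 0  ⊔preds={0,4}  new={0,1,3,4}  old={3,4}  +wl: 
  step 2. node 1  ⊔preds={4}  new={0,1,2,3,4}  old={0,3,4}  +wl: 
  step 3. node 2  ⊔preds={}  new={1,2,3,4}  old={4}  +wl: 1
  step 4. node 3  ⊔preds={0,4}  new={}  stable
  step 5. node 4  ⊔preds={}  new={0,2,3}  old={0,2}  +wl: 
  step 6. node 5  ⊔preds={0,1,2,3,4}  new={0,1,2,4}  old={0,4}  +wl: 0,3
  step 7. node 6  ⊔preds={0,1,3,4}  new={0,1,3,4}  old={}  +wl: 
  step 8. node 7  ⊔preds={0,1,2,3,4}  new={0,1,2,4}  old={}  +wl: 2,4
  step 9. node 1  ⊔preds={0,1,2,3,4}  new={0,1,2,3,4}  stable
  step 10. node 0  ⊔preds={0,1,2,3,4}  new={0,1,3,4}  stable
  step 11. node 3  ⊔preds={0,1,2,4}  new={1}  old={}  +wl: 0,6
  step 12. node 2  ⊔preds={0,1,2,4}  new={0,1,2,3,4}  old={1,2,3,4}  +wl: 1
  step 13. node 4  ⊔preds={0,1,2,4}  new={0,2,3,4}  old={0,2,3}  +wl: 5,7
  step 14. node 0  ⊔preds={0,1,2,3,4}  new={0,1,3,4}  stable
  step 15. node 6  ⊔preds={0,1,3,4}  new={0,1,3,4}  stable
  step 16. node 1  ⊔preds={0,1,2,3,4}  new={0,1,2,3,4}  stable
  step 17. node 5  ⊔preds={0,1,2,3,4}  new={0,1,2,4}  stable
  step 18. node 7  ⊔preds={0,1,2,3,4}  new={0,1,2,4}  stable

Least fixpoint reached:
  node 0: {0,1,3,4}
  node 1: {0,1,2,3,4}
  node 2: {0,1,2,3,4}
  node 3: {1}
  node 4: {0,2,3,4}
  node 5: {0,1,2,4}
  node 6: {0,1,3,4}
  node 7: {0,1,2,4}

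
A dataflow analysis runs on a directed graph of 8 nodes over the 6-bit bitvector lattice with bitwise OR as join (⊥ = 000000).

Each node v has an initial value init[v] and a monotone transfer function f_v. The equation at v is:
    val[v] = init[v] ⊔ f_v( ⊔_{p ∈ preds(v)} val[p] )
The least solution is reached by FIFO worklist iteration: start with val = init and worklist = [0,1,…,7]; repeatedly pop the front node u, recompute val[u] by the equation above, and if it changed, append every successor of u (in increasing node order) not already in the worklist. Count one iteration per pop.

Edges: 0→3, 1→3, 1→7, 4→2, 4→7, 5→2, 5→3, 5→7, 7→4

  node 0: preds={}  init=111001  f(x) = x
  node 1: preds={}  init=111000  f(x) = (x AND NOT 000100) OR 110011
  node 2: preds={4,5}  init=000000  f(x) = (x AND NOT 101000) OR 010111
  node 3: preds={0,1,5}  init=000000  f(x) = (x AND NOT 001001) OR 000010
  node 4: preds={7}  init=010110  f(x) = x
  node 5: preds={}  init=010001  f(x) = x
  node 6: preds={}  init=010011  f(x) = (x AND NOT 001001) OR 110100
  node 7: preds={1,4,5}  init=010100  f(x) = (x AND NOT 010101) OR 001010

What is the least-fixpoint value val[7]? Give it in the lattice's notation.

Iteration log — 11 steps:
  step 1. node 0  ⊔preds=000000  new=111001  stable
  step 2. node 1  ⊔preds=000000  new=111011  old=111000  +wl: 
  step 3. node 2  ⊔preds=010111  new=010111  old=000000  +wl: 
  step 4. node 3  ⊔preds=111011  new=110010  old=000000  +wl: 
  step 5. node 4  ⊔preds=010100  new=010110  stable
  step 6. node 5  ⊔preds=000000  new=010001  stable
  step 7. node 6  ⊔preds=000000  new=110111  old=010011  +wl: 
  step 8. node 7  ⊔preds=111111  new=111110  old=010100  +wl: 4
  step 9. node 4  ⊔preds=111110  new=111110  old=010110  +wl: 2,7
  step 10. node 2  ⊔preds=111111  new=010111  stable
  step 11. node 7  ⊔preds=111111  new=111110  stable

Least fixpoint reached:
  node 0: 111001
  node 1: 111011
  node 2: 010111
  node 3: 110010
  node 4: 111110
  node 5: 010001
  node 6: 110111
  node 7: 111110

111110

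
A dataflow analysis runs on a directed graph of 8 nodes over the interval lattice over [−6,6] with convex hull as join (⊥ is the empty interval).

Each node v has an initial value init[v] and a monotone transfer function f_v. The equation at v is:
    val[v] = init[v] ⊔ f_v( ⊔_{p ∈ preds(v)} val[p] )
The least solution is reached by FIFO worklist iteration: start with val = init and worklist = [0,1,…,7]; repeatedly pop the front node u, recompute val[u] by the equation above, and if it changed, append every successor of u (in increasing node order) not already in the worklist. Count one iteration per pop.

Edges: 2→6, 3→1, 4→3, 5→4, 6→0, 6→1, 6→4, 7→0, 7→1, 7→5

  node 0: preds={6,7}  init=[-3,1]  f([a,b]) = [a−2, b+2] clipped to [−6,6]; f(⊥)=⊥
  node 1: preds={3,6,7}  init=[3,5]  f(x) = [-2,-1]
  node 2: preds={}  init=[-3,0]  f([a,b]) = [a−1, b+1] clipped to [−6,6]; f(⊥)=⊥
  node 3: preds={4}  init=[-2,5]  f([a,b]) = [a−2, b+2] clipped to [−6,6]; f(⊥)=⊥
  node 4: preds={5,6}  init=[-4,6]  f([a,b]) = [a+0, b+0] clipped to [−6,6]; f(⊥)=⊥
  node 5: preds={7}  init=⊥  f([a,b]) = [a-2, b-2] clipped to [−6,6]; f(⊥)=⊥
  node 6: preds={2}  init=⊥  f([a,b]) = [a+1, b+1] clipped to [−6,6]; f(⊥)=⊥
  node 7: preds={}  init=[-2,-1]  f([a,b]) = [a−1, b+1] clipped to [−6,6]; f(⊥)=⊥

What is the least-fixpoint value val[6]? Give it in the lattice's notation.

[-2,1]

Trace (11 dequeues):
  [1] u=0 | in [-2,-1] | out [-4,1] | prev [-3,1] | push {}
  [2] u=1 | in [-2,5] | out [-2,5] | prev [3,5] | push {}
  [3] u=2 | in ⊥ | out [-3,0] | ==
  [4] u=3 | in [-4,6] | out [-6,6] | prev [-2,5] | push {1}
  [5] u=4 | in ⊥ | out [-4,6] | ==
  [6] u=5 | in [-2,-1] | out [-4,-3] | prev ⊥ | push {4}
  [7] u=6 | in [-3,0] | out [-2,1] | prev ⊥ | push {0}
  [8] u=7 | in ⊥ | out [-2,-1] | ==
  [9] u=1 | in [-6,6] | out [-2,5] | ==
  [10] u=4 | in [-4,1] | out [-4,6] | ==
  [11] u=0 | in [-2,1] | out [-4,3] | prev [-4,1] | push {}

Converged values:
  [0] [-4,3]
  [1] [-2,5]
  [2] [-3,0]
  [3] [-6,6]
  [4] [-4,6]
  [5] [-4,-3]
  [6] [-2,1]
  [7] [-2,-1]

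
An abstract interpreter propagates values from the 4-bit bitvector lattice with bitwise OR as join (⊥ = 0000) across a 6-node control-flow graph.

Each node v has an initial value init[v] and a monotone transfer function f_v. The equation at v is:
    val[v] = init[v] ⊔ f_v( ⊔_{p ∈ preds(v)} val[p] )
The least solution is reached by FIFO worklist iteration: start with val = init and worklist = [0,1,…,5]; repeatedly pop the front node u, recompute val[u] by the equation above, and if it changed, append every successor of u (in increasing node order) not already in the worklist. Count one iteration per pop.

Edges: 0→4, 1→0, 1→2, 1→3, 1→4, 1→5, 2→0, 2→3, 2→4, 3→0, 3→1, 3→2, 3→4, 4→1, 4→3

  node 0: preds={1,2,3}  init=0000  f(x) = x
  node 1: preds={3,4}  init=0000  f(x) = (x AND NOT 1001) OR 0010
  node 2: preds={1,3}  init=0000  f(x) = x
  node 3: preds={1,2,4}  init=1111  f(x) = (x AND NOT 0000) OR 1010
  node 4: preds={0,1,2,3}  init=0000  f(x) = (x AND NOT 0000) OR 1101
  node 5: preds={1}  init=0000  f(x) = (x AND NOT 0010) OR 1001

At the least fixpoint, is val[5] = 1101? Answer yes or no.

Trace (9 dequeues):
  [1] u=0 | in 1111 | out 1111 | prev 0000 | push {}
  [2] u=1 | in 1111 | out 0110 | prev 0000 | push {0}
  [3] u=2 | in 1111 | out 1111 | prev 0000 | push {}
  [4] u=3 | in 1111 | out 1111 | ==
  [5] u=4 | in 1111 | out 1111 | prev 0000 | push {1,3}
  [6] u=5 | in 0110 | out 1101 | prev 0000 | push {}
  [7] u=0 | in 1111 | out 1111 | ==
  [8] u=1 | in 1111 | out 0110 | ==
  [9] u=3 | in 1111 | out 1111 | ==

Converged values:
  [0] 1111
  [1] 0110
  [2] 1111
  [3] 1111
  [4] 1111
  [5] 1101

yes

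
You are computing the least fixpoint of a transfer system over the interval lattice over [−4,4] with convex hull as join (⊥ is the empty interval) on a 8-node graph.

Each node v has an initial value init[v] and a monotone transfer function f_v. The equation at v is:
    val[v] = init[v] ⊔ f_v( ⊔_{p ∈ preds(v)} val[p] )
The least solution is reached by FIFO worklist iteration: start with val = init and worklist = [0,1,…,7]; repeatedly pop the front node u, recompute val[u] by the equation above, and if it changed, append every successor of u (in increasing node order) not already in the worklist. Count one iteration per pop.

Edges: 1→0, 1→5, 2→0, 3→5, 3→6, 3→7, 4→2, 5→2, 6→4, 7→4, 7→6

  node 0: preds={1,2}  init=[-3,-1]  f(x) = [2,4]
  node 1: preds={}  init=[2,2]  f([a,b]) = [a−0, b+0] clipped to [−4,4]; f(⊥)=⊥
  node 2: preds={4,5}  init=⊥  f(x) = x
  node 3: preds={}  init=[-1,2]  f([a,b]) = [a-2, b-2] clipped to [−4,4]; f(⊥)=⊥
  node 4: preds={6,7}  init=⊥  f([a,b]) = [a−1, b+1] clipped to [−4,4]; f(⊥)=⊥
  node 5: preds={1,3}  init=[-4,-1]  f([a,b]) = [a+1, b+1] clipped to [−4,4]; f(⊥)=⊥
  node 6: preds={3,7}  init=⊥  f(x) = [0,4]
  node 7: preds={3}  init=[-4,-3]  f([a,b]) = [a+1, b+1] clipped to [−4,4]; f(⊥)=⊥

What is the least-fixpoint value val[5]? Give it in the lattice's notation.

Trace (15 dequeues):
  [1] u=0 | in [2,2] | out [-3,4] | prev [-3,-1] | push {}
  [2] u=1 | in ⊥ | out [2,2] | ==
  [3] u=2 | in [-4,-1] | out [-4,-1] | prev ⊥ | push {0}
  [4] u=3 | in ⊥ | out [-1,2] | ==
  [5] u=4 | in [-4,-3] | out [-4,-2] | prev ⊥ | push {2}
  [6] u=5 | in [-1,2] | out [-4,3] | prev [-4,-1] | push {}
  [7] u=6 | in [-4,2] | out [0,4] | prev ⊥ | push {4}
  [8] u=7 | in [-1,2] | out [-4,3] | prev [-4,-3] | push {6}
  [9] u=0 | in [-4,2] | out [-3,4] | ==
  [10] u=2 | in [-4,3] | out [-4,3] | prev [-4,-1] | push {0}
  [11] u=4 | in [-4,4] | out [-4,4] | prev [-4,-2] | push {2}
  [12] u=6 | in [-4,3] | out [0,4] | ==
  [13] u=0 | in [-4,3] | out [-3,4] | ==
  [14] u=2 | in [-4,4] | out [-4,4] | prev [-4,3] | push {0}
  [15] u=0 | in [-4,4] | out [-3,4] | ==

Converged values:
  [0] [-3,4]
  [1] [2,2]
  [2] [-4,4]
  [3] [-1,2]
  [4] [-4,4]
  [5] [-4,3]
  [6] [0,4]
  [7] [-4,3]

[-4,3]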